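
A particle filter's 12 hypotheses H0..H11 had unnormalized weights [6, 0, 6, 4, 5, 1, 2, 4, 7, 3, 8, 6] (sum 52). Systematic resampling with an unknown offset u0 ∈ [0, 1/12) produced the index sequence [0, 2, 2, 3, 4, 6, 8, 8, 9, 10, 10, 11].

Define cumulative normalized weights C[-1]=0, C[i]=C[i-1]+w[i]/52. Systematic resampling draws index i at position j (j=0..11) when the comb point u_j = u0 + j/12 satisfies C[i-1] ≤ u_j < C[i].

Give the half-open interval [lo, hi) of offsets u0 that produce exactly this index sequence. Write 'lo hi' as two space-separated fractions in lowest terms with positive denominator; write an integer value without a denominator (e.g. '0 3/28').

1/26 7/156

C = [3/26, 3/26, 3/13, 4/13, 21/52, 11/26, 6/13, 7/13, 35/52, 19/26, 23/26, 1]
j=0 picked index 0: u0 ∈ [0, 3/26)
j=1 picked index 2: u0 ∈ [5/156, 23/156)
j=2 picked index 2: u0 ∈ [-2/39, 5/78)
j=3 picked index 3: u0 ∈ [-1/52, 3/52)
j=4 picked index 4: u0 ∈ [-1/39, 11/156)
j=5 picked index 6: u0 ∈ [1/156, 7/156)
j=6 picked index 8: u0 ∈ [1/26, 9/52)
j=7 picked index 8: u0 ∈ [-7/156, 7/78)
j=8 picked index 9: u0 ∈ [1/156, 5/78)
j=9 picked index 10: u0 ∈ [-1/52, 7/52)
j=10 picked index 10: u0 ∈ [-4/39, 2/39)
j=11 picked index 11: u0 ∈ [-5/156, 1/12)
intersection: [1/26, 7/156)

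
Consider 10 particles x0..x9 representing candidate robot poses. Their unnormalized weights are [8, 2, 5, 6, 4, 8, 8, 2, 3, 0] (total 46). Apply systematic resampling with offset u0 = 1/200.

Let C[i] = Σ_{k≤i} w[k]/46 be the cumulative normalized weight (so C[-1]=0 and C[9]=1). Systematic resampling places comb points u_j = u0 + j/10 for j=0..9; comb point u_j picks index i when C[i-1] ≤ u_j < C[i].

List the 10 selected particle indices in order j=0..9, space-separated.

0 0 1 2 3 4 5 5 6 7

C = [4/23, 5/23, 15/46, 21/46, 25/46, 33/46, 41/46, 43/46, 1, 1]
j=0: u_0=1/200 ∈ [0, 4/23) → index 0
j=1: u_1=21/200 ∈ [0, 4/23) → index 0
j=2: u_2=41/200 ∈ [4/23, 5/23) → index 1
j=3: u_3=61/200 ∈ [5/23, 15/46) → index 2
j=4: u_4=81/200 ∈ [15/46, 21/46) → index 3
j=5: u_5=101/200 ∈ [21/46, 25/46) → index 4
j=6: u_6=121/200 ∈ [25/46, 33/46) → index 5
j=7: u_7=141/200 ∈ [25/46, 33/46) → index 5
j=8: u_8=161/200 ∈ [33/46, 41/46) → index 6
j=9: u_9=181/200 ∈ [41/46, 43/46) → index 7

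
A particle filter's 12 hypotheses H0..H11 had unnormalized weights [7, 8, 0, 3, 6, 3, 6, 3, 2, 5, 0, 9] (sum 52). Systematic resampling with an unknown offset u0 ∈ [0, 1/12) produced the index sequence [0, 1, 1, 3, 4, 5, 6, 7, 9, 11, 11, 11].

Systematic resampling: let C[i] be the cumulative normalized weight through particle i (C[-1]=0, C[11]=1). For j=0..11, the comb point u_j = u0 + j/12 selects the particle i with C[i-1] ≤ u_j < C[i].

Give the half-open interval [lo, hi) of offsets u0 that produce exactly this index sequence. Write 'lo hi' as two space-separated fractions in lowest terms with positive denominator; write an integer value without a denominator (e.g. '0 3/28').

1/13 1/12

C = [7/52, 15/52, 15/52, 9/26, 6/13, 27/52, 33/52, 9/13, 19/26, 43/52, 43/52, 1]
j=0 picked index 0: u0 ∈ [0, 7/52)
j=1 picked index 1: u0 ∈ [2/39, 8/39)
j=2 picked index 1: u0 ∈ [-5/156, 19/156)
j=3 picked index 3: u0 ∈ [1/26, 5/52)
j=4 picked index 4: u0 ∈ [1/78, 5/39)
j=5 picked index 5: u0 ∈ [7/156, 4/39)
j=6 picked index 6: u0 ∈ [1/52, 7/52)
j=7 picked index 7: u0 ∈ [2/39, 17/156)
j=8 picked index 9: u0 ∈ [5/78, 25/156)
j=9 picked index 11: u0 ∈ [1/13, 1/4)
j=10 picked index 11: u0 ∈ [-1/156, 1/6)
j=11 picked index 11: u0 ∈ [-7/78, 1/12)
intersection: [1/13, 1/12)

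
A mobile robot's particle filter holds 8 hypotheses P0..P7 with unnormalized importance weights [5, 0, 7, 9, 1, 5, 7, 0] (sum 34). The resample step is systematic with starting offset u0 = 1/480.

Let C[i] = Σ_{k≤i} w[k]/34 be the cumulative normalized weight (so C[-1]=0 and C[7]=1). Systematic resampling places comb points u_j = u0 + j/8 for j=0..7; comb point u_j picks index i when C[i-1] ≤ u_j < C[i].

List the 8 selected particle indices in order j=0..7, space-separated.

0 0 2 3 3 4 5 6

C = [5/34, 5/34, 6/17, 21/34, 11/17, 27/34, 1, 1]
j=0: u_0=1/480 ∈ [0, 5/34) → index 0
j=1: u_1=61/480 ∈ [0, 5/34) → index 0
j=2: u_2=121/480 ∈ [5/34, 6/17) → index 2
j=3: u_3=181/480 ∈ [6/17, 21/34) → index 3
j=4: u_4=241/480 ∈ [6/17, 21/34) → index 3
j=5: u_5=301/480 ∈ [21/34, 11/17) → index 4
j=6: u_6=361/480 ∈ [11/17, 27/34) → index 5
j=7: u_7=421/480 ∈ [27/34, 1) → index 6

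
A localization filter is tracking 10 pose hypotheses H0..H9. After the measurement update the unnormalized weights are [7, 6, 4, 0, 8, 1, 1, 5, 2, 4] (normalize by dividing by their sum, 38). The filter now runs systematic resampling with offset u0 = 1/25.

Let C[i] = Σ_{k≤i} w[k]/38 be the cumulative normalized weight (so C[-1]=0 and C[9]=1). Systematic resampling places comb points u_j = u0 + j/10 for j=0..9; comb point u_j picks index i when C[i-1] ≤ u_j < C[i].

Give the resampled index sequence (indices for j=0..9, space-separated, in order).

C = [7/38, 13/38, 17/38, 17/38, 25/38, 13/19, 27/38, 16/19, 17/19, 1]
j=0: u_0=1/25 ∈ [0, 7/38) → index 0
j=1: u_1=7/50 ∈ [0, 7/38) → index 0
j=2: u_2=6/25 ∈ [7/38, 13/38) → index 1
j=3: u_3=17/50 ∈ [7/38, 13/38) → index 1
j=4: u_4=11/25 ∈ [13/38, 17/38) → index 2
j=5: u_5=27/50 ∈ [17/38, 25/38) → index 4
j=6: u_6=16/25 ∈ [17/38, 25/38) → index 4
j=7: u_7=37/50 ∈ [27/38, 16/19) → index 7
j=8: u_8=21/25 ∈ [27/38, 16/19) → index 7
j=9: u_9=47/50 ∈ [17/19, 1) → index 9

0 0 1 1 2 4 4 7 7 9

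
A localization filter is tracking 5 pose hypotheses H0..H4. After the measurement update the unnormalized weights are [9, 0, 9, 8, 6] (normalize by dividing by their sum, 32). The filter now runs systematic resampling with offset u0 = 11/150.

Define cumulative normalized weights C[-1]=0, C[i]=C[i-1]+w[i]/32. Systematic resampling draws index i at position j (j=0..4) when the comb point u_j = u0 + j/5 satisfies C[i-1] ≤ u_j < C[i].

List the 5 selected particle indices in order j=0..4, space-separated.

0 0 2 3 4

C = [9/32, 9/32, 9/16, 13/16, 1]
j=0: u_0=11/150 ∈ [0, 9/32) → index 0
j=1: u_1=41/150 ∈ [0, 9/32) → index 0
j=2: u_2=71/150 ∈ [9/32, 9/16) → index 2
j=3: u_3=101/150 ∈ [9/16, 13/16) → index 3
j=4: u_4=131/150 ∈ [13/16, 1) → index 4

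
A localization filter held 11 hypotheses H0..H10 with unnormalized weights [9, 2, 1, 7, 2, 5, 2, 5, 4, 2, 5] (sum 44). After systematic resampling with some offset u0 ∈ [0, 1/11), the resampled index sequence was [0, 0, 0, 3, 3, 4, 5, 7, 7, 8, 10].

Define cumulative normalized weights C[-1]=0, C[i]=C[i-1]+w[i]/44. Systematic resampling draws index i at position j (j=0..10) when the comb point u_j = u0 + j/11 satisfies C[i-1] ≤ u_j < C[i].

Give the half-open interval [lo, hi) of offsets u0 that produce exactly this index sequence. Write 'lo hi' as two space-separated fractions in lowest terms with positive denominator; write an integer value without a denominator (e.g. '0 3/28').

0 1/44

C = [9/44, 1/4, 3/11, 19/44, 21/44, 13/22, 7/11, 3/4, 37/44, 39/44, 1]
j=0 picked index 0: u0 ∈ [0, 9/44)
j=1 picked index 0: u0 ∈ [-1/11, 5/44)
j=2 picked index 0: u0 ∈ [-2/11, 1/44)
j=3 picked index 3: u0 ∈ [0, 7/44)
j=4 picked index 3: u0 ∈ [-1/11, 3/44)
j=5 picked index 4: u0 ∈ [-1/44, 1/44)
j=6 picked index 5: u0 ∈ [-3/44, 1/22)
j=7 picked index 7: u0 ∈ [0, 5/44)
j=8 picked index 7: u0 ∈ [-1/11, 1/44)
j=9 picked index 8: u0 ∈ [-3/44, 1/44)
j=10 picked index 10: u0 ∈ [-1/44, 1/11)
intersection: [0, 1/44)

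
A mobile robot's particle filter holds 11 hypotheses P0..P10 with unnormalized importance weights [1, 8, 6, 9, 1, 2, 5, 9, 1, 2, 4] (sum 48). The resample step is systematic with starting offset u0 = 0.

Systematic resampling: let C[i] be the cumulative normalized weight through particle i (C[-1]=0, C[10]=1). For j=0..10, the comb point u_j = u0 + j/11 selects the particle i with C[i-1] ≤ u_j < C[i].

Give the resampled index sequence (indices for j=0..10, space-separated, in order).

0 1 1 2 3 3 5 6 7 7 9

C = [1/48, 3/16, 5/16, 1/2, 25/48, 9/16, 2/3, 41/48, 7/8, 11/12, 1]
j=0: u_0=0 ∈ [0, 1/48) → index 0
j=1: u_1=1/11 ∈ [1/48, 3/16) → index 1
j=2: u_2=2/11 ∈ [1/48, 3/16) → index 1
j=3: u_3=3/11 ∈ [3/16, 5/16) → index 2
j=4: u_4=4/11 ∈ [5/16, 1/2) → index 3
j=5: u_5=5/11 ∈ [5/16, 1/2) → index 3
j=6: u_6=6/11 ∈ [25/48, 9/16) → index 5
j=7: u_7=7/11 ∈ [9/16, 2/3) → index 6
j=8: u_8=8/11 ∈ [2/3, 41/48) → index 7
j=9: u_9=9/11 ∈ [2/3, 41/48) → index 7
j=10: u_10=10/11 ∈ [7/8, 11/12) → index 9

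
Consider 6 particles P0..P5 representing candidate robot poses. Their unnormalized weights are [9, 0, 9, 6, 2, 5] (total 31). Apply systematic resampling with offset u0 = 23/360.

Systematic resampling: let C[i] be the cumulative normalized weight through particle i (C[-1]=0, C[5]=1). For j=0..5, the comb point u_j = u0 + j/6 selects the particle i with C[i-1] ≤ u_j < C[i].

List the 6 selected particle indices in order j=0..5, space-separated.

C = [9/31, 9/31, 18/31, 24/31, 26/31, 1]
j=0: u_0=23/360 ∈ [0, 9/31) → index 0
j=1: u_1=83/360 ∈ [0, 9/31) → index 0
j=2: u_2=143/360 ∈ [9/31, 18/31) → index 2
j=3: u_3=203/360 ∈ [9/31, 18/31) → index 2
j=4: u_4=263/360 ∈ [18/31, 24/31) → index 3
j=5: u_5=323/360 ∈ [26/31, 1) → index 5

0 0 2 2 3 5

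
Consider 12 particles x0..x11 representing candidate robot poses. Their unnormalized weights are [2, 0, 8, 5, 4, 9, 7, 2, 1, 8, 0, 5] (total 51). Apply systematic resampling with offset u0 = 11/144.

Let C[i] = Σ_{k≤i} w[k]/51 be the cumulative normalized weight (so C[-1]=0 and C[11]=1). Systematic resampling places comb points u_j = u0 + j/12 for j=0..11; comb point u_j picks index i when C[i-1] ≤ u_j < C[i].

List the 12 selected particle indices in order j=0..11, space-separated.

C = [2/51, 2/51, 10/51, 5/17, 19/51, 28/51, 35/51, 37/51, 38/51, 46/51, 46/51, 1]
j=0: u_0=11/144 ∈ [2/51, 10/51) → index 2
j=1: u_1=23/144 ∈ [2/51, 10/51) → index 2
j=2: u_2=35/144 ∈ [10/51, 5/17) → index 3
j=3: u_3=47/144 ∈ [5/17, 19/51) → index 4
j=4: u_4=59/144 ∈ [19/51, 28/51) → index 5
j=5: u_5=71/144 ∈ [19/51, 28/51) → index 5
j=6: u_6=83/144 ∈ [28/51, 35/51) → index 6
j=7: u_7=95/144 ∈ [28/51, 35/51) → index 6
j=8: u_8=107/144 ∈ [37/51, 38/51) → index 8
j=9: u_9=119/144 ∈ [38/51, 46/51) → index 9
j=10: u_10=131/144 ∈ [46/51, 1) → index 11
j=11: u_11=143/144 ∈ [46/51, 1) → index 11

2 2 3 4 5 5 6 6 8 9 11 11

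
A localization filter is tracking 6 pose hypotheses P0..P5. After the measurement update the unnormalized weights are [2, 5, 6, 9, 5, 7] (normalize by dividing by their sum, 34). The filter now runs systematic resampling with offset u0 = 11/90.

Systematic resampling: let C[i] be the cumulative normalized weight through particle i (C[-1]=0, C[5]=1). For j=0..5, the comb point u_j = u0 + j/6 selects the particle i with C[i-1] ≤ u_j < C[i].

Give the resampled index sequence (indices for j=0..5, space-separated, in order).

1 2 3 3 4 5

C = [1/17, 7/34, 13/34, 11/17, 27/34, 1]
j=0: u_0=11/90 ∈ [1/17, 7/34) → index 1
j=1: u_1=13/45 ∈ [7/34, 13/34) → index 2
j=2: u_2=41/90 ∈ [13/34, 11/17) → index 3
j=3: u_3=28/45 ∈ [13/34, 11/17) → index 3
j=4: u_4=71/90 ∈ [11/17, 27/34) → index 4
j=5: u_5=43/45 ∈ [27/34, 1) → index 5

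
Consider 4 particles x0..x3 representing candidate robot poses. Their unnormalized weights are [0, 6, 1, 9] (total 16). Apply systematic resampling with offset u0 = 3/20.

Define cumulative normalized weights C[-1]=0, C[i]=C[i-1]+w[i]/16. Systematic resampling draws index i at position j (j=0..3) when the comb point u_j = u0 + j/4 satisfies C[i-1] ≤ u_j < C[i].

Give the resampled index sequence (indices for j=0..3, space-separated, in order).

1 2 3 3

C = [0, 3/8, 7/16, 1]
j=0: u_0=3/20 ∈ [0, 3/8) → index 1
j=1: u_1=2/5 ∈ [3/8, 7/16) → index 2
j=2: u_2=13/20 ∈ [7/16, 1) → index 3
j=3: u_3=9/10 ∈ [7/16, 1) → index 3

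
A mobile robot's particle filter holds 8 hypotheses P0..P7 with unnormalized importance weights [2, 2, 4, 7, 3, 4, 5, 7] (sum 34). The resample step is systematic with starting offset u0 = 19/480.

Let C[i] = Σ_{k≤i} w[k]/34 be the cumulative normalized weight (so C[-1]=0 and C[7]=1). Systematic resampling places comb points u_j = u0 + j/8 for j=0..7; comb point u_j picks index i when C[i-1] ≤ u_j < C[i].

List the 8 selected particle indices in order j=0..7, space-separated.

C = [1/17, 2/17, 4/17, 15/34, 9/17, 11/17, 27/34, 1]
j=0: u_0=19/480 ∈ [0, 1/17) → index 0
j=1: u_1=79/480 ∈ [2/17, 4/17) → index 2
j=2: u_2=139/480 ∈ [4/17, 15/34) → index 3
j=3: u_3=199/480 ∈ [4/17, 15/34) → index 3
j=4: u_4=259/480 ∈ [9/17, 11/17) → index 5
j=5: u_5=319/480 ∈ [11/17, 27/34) → index 6
j=6: u_6=379/480 ∈ [11/17, 27/34) → index 6
j=7: u_7=439/480 ∈ [27/34, 1) → index 7

0 2 3 3 5 6 6 7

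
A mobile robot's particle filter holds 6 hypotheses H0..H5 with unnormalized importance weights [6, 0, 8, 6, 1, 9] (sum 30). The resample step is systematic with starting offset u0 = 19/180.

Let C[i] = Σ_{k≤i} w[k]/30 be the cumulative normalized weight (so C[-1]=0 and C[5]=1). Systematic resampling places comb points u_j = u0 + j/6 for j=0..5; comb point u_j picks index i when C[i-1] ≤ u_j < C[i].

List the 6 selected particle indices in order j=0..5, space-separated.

C = [1/5, 1/5, 7/15, 2/3, 7/10, 1]
j=0: u_0=19/180 ∈ [0, 1/5) → index 0
j=1: u_1=49/180 ∈ [1/5, 7/15) → index 2
j=2: u_2=79/180 ∈ [1/5, 7/15) → index 2
j=3: u_3=109/180 ∈ [7/15, 2/3) → index 3
j=4: u_4=139/180 ∈ [7/10, 1) → index 5
j=5: u_5=169/180 ∈ [7/10, 1) → index 5

0 2 2 3 5 5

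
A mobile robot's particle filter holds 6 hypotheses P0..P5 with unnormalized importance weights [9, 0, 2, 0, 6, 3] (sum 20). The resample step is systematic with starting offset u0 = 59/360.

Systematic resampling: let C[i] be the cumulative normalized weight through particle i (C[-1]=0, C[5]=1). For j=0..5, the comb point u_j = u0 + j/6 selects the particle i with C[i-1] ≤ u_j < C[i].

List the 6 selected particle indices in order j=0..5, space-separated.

0 0 2 4 4 5

C = [9/20, 9/20, 11/20, 11/20, 17/20, 1]
j=0: u_0=59/360 ∈ [0, 9/20) → index 0
j=1: u_1=119/360 ∈ [0, 9/20) → index 0
j=2: u_2=179/360 ∈ [9/20, 11/20) → index 2
j=3: u_3=239/360 ∈ [11/20, 17/20) → index 4
j=4: u_4=299/360 ∈ [11/20, 17/20) → index 4
j=5: u_5=359/360 ∈ [17/20, 1) → index 5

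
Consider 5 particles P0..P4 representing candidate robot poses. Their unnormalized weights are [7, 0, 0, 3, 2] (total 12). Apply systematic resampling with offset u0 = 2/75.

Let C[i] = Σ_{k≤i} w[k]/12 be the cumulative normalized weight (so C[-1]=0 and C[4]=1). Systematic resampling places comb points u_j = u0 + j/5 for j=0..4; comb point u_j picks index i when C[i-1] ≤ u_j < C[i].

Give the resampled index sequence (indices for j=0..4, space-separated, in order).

C = [7/12, 7/12, 7/12, 5/6, 1]
j=0: u_0=2/75 ∈ [0, 7/12) → index 0
j=1: u_1=17/75 ∈ [0, 7/12) → index 0
j=2: u_2=32/75 ∈ [0, 7/12) → index 0
j=3: u_3=47/75 ∈ [7/12, 5/6) → index 3
j=4: u_4=62/75 ∈ [7/12, 5/6) → index 3

0 0 0 3 3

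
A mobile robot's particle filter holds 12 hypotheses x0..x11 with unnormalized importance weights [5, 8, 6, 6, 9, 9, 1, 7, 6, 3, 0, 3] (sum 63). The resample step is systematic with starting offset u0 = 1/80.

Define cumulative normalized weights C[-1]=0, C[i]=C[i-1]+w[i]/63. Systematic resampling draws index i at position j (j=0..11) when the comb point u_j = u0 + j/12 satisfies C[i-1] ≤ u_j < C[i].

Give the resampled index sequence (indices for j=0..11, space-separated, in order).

C = [5/63, 13/63, 19/63, 25/63, 34/63, 43/63, 44/63, 17/21, 19/21, 20/21, 20/21, 1]
j=0: u_0=1/80 ∈ [0, 5/63) → index 0
j=1: u_1=23/240 ∈ [5/63, 13/63) → index 1
j=2: u_2=43/240 ∈ [5/63, 13/63) → index 1
j=3: u_3=21/80 ∈ [13/63, 19/63) → index 2
j=4: u_4=83/240 ∈ [19/63, 25/63) → index 3
j=5: u_5=103/240 ∈ [25/63, 34/63) → index 4
j=6: u_6=41/80 ∈ [25/63, 34/63) → index 4
j=7: u_7=143/240 ∈ [34/63, 43/63) → index 5
j=8: u_8=163/240 ∈ [34/63, 43/63) → index 5
j=9: u_9=61/80 ∈ [44/63, 17/21) → index 7
j=10: u_10=203/240 ∈ [17/21, 19/21) → index 8
j=11: u_11=223/240 ∈ [19/21, 20/21) → index 9

0 1 1 2 3 4 4 5 5 7 8 9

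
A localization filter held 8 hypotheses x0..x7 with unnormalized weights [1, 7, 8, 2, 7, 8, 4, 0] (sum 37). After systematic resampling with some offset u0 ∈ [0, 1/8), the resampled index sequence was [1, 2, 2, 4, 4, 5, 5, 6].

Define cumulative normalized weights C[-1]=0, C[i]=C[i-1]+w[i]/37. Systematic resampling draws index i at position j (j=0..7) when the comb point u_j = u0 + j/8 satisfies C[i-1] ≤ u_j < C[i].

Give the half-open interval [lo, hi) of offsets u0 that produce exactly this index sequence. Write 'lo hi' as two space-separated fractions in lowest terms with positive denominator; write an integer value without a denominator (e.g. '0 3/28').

C = [1/37, 8/37, 16/37, 18/37, 25/37, 33/37, 1, 1]
j=0 picked index 1: u0 ∈ [1/37, 8/37)
j=1 picked index 2: u0 ∈ [27/296, 91/296)
j=2 picked index 2: u0 ∈ [-5/148, 27/148)
j=3 picked index 4: u0 ∈ [33/296, 89/296)
j=4 picked index 4: u0 ∈ [-1/74, 13/74)
j=5 picked index 5: u0 ∈ [15/296, 79/296)
j=6 picked index 5: u0 ∈ [-11/148, 21/148)
j=7 picked index 6: u0 ∈ [5/296, 1/8)
intersection: [33/296, 1/8)

33/296 1/8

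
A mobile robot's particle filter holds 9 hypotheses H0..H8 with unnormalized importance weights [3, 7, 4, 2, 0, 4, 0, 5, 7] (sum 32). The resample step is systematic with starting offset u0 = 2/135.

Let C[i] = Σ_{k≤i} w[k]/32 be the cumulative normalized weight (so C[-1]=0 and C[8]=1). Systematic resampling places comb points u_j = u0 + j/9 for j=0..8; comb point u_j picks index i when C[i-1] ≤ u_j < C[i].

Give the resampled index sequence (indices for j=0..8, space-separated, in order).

C = [3/32, 5/16, 7/16, 1/2, 1/2, 5/8, 5/8, 25/32, 1]
j=0: u_0=2/135 ∈ [0, 3/32) → index 0
j=1: u_1=17/135 ∈ [3/32, 5/16) → index 1
j=2: u_2=32/135 ∈ [3/32, 5/16) → index 1
j=3: u_3=47/135 ∈ [5/16, 7/16) → index 2
j=4: u_4=62/135 ∈ [7/16, 1/2) → index 3
j=5: u_5=77/135 ∈ [1/2, 5/8) → index 5
j=6: u_6=92/135 ∈ [5/8, 25/32) → index 7
j=7: u_7=107/135 ∈ [25/32, 1) → index 8
j=8: u_8=122/135 ∈ [25/32, 1) → index 8

0 1 1 2 3 5 7 8 8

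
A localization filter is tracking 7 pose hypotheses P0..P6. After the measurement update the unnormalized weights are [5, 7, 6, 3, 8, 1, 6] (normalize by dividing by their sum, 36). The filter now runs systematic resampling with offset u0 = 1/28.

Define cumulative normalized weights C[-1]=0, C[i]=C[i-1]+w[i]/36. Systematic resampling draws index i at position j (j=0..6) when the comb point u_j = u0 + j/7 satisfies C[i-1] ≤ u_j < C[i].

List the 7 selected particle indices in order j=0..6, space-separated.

C = [5/36, 1/3, 1/2, 7/12, 29/36, 5/6, 1]
j=0: u_0=1/28 ∈ [0, 5/36) → index 0
j=1: u_1=5/28 ∈ [5/36, 1/3) → index 1
j=2: u_2=9/28 ∈ [5/36, 1/3) → index 1
j=3: u_3=13/28 ∈ [1/3, 1/2) → index 2
j=4: u_4=17/28 ∈ [7/12, 29/36) → index 4
j=5: u_5=3/4 ∈ [7/12, 29/36) → index 4
j=6: u_6=25/28 ∈ [5/6, 1) → index 6

0 1 1 2 4 4 6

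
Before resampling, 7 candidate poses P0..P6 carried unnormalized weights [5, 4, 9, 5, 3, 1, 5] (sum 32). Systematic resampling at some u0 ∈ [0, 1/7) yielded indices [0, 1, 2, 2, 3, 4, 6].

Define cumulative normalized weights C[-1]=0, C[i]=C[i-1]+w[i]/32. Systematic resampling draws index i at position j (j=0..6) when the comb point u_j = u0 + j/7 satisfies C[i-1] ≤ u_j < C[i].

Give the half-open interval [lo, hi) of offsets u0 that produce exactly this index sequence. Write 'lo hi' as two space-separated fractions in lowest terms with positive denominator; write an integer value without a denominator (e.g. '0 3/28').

C = [5/32, 9/32, 9/16, 23/32, 13/16, 27/32, 1]
j=0 picked index 0: u0 ∈ [0, 5/32)
j=1 picked index 1: u0 ∈ [3/224, 31/224)
j=2 picked index 2: u0 ∈ [-1/224, 31/112)
j=3 picked index 2: u0 ∈ [-33/224, 15/112)
j=4 picked index 3: u0 ∈ [-1/112, 33/224)
j=5 picked index 4: u0 ∈ [1/224, 11/112)
j=6 picked index 6: u0 ∈ [-3/224, 1/7)
intersection: [3/224, 11/112)

3/224 11/112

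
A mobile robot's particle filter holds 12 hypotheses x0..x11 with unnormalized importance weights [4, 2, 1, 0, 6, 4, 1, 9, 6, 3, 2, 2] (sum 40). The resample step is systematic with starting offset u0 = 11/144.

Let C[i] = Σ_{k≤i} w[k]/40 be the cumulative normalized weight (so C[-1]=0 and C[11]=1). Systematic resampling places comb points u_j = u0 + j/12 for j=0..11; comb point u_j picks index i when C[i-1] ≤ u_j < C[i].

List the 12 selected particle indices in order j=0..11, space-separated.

0 2 4 5 5 7 7 7 8 9 10 11

C = [1/10, 3/20, 7/40, 7/40, 13/40, 17/40, 9/20, 27/40, 33/40, 9/10, 19/20, 1]
j=0: u_0=11/144 ∈ [0, 1/10) → index 0
j=1: u_1=23/144 ∈ [3/20, 7/40) → index 2
j=2: u_2=35/144 ∈ [7/40, 13/40) → index 4
j=3: u_3=47/144 ∈ [13/40, 17/40) → index 5
j=4: u_4=59/144 ∈ [13/40, 17/40) → index 5
j=5: u_5=71/144 ∈ [9/20, 27/40) → index 7
j=6: u_6=83/144 ∈ [9/20, 27/40) → index 7
j=7: u_7=95/144 ∈ [9/20, 27/40) → index 7
j=8: u_8=107/144 ∈ [27/40, 33/40) → index 8
j=9: u_9=119/144 ∈ [33/40, 9/10) → index 9
j=10: u_10=131/144 ∈ [9/10, 19/20) → index 10
j=11: u_11=143/144 ∈ [19/20, 1) → index 11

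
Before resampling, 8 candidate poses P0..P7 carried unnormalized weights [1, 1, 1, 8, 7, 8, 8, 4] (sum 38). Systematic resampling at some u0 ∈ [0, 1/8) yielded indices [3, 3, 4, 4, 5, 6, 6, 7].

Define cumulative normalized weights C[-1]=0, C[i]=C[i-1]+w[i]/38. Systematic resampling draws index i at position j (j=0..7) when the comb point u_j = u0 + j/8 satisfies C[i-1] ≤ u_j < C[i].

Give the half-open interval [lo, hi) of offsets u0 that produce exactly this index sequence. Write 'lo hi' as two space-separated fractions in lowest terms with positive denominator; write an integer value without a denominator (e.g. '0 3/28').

3/38 15/152

C = [1/38, 1/19, 3/38, 11/38, 9/19, 13/19, 17/19, 1]
j=0 picked index 3: u0 ∈ [3/38, 11/38)
j=1 picked index 3: u0 ∈ [-7/152, 25/152)
j=2 picked index 4: u0 ∈ [3/76, 17/76)
j=3 picked index 4: u0 ∈ [-13/152, 15/152)
j=4 picked index 5: u0 ∈ [-1/38, 7/38)
j=5 picked index 6: u0 ∈ [9/152, 41/152)
j=6 picked index 6: u0 ∈ [-5/76, 11/76)
j=7 picked index 7: u0 ∈ [3/152, 1/8)
intersection: [3/38, 15/152)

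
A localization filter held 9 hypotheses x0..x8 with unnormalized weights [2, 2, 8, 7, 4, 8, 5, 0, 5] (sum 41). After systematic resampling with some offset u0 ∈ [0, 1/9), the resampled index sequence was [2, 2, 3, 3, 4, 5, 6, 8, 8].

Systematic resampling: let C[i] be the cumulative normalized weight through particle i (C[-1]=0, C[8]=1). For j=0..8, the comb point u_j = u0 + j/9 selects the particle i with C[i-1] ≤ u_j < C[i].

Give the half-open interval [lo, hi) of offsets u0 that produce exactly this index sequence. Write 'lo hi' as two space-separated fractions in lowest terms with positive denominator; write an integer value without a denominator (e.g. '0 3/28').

37/369 1/9

C = [2/41, 4/41, 12/41, 19/41, 23/41, 31/41, 36/41, 36/41, 1]
j=0 picked index 2: u0 ∈ [4/41, 12/41)
j=1 picked index 2: u0 ∈ [-5/369, 67/369)
j=2 picked index 3: u0 ∈ [26/369, 89/369)
j=3 picked index 3: u0 ∈ [-5/123, 16/123)
j=4 picked index 4: u0 ∈ [7/369, 43/369)
j=5 picked index 5: u0 ∈ [2/369, 74/369)
j=6 picked index 6: u0 ∈ [11/123, 26/123)
j=7 picked index 8: u0 ∈ [37/369, 2/9)
j=8 picked index 8: u0 ∈ [-4/369, 1/9)
intersection: [37/369, 1/9)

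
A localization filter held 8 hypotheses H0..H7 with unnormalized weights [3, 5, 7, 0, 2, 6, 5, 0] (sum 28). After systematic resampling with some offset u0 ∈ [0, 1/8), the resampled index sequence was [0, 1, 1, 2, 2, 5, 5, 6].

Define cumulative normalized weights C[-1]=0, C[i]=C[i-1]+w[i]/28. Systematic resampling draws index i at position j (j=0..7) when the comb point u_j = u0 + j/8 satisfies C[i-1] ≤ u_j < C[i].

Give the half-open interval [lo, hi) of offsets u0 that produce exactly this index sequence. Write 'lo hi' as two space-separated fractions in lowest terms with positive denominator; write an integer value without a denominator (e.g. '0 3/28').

C = [3/28, 2/7, 15/28, 15/28, 17/28, 23/28, 1, 1]
j=0 picked index 0: u0 ∈ [0, 3/28)
j=1 picked index 1: u0 ∈ [-1/56, 9/56)
j=2 picked index 1: u0 ∈ [-1/7, 1/28)
j=3 picked index 2: u0 ∈ [-5/56, 9/56)
j=4 picked index 2: u0 ∈ [-3/14, 1/28)
j=5 picked index 5: u0 ∈ [-1/56, 11/56)
j=6 picked index 5: u0 ∈ [-1/7, 1/14)
j=7 picked index 6: u0 ∈ [-3/56, 1/8)
intersection: [0, 1/28)

0 1/28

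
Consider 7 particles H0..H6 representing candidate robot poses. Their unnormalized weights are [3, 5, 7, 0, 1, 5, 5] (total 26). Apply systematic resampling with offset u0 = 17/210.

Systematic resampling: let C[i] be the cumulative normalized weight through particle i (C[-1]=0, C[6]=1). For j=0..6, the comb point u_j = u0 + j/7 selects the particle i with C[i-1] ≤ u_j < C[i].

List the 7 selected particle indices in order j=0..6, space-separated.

C = [3/26, 4/13, 15/26, 15/26, 8/13, 21/26, 1]
j=0: u_0=17/210 ∈ [0, 3/26) → index 0
j=1: u_1=47/210 ∈ [3/26, 4/13) → index 1
j=2: u_2=11/30 ∈ [4/13, 15/26) → index 2
j=3: u_3=107/210 ∈ [4/13, 15/26) → index 2
j=4: u_4=137/210 ∈ [8/13, 21/26) → index 5
j=5: u_5=167/210 ∈ [8/13, 21/26) → index 5
j=6: u_6=197/210 ∈ [21/26, 1) → index 6

0 1 2 2 5 5 6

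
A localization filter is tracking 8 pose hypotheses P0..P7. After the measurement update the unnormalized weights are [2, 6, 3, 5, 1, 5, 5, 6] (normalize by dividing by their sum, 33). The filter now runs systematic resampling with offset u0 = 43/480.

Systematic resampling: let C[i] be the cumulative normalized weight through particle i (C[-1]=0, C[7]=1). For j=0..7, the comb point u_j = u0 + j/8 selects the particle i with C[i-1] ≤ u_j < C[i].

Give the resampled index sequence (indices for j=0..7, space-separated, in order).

1 1 3 3 5 6 7 7

C = [2/33, 8/33, 1/3, 16/33, 17/33, 2/3, 9/11, 1]
j=0: u_0=43/480 ∈ [2/33, 8/33) → index 1
j=1: u_1=103/480 ∈ [2/33, 8/33) → index 1
j=2: u_2=163/480 ∈ [1/3, 16/33) → index 3
j=3: u_3=223/480 ∈ [1/3, 16/33) → index 3
j=4: u_4=283/480 ∈ [17/33, 2/3) → index 5
j=5: u_5=343/480 ∈ [2/3, 9/11) → index 6
j=6: u_6=403/480 ∈ [9/11, 1) → index 7
j=7: u_7=463/480 ∈ [9/11, 1) → index 7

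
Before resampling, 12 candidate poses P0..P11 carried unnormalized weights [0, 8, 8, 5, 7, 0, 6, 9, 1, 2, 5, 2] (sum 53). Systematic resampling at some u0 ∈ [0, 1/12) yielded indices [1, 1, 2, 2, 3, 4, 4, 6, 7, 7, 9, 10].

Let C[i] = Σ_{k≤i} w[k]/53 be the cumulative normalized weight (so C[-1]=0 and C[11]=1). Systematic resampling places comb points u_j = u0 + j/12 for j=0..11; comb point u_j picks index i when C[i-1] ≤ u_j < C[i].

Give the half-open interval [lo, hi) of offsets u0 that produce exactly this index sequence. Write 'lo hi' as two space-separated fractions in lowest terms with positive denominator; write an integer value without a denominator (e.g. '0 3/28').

C = [0, 8/53, 16/53, 21/53, 28/53, 28/53, 34/53, 43/53, 44/53, 46/53, 51/53, 1]
j=0 picked index 1: u0 ∈ [0, 8/53)
j=1 picked index 1: u0 ∈ [-1/12, 43/636)
j=2 picked index 2: u0 ∈ [-5/318, 43/318)
j=3 picked index 2: u0 ∈ [-21/212, 11/212)
j=4 picked index 3: u0 ∈ [-5/159, 10/159)
j=5 picked index 4: u0 ∈ [-13/636, 71/636)
j=6 picked index 4: u0 ∈ [-11/106, 3/106)
j=7 picked index 6: u0 ∈ [-35/636, 37/636)
j=8 picked index 7: u0 ∈ [-4/159, 23/159)
j=9 picked index 7: u0 ∈ [-23/212, 13/212)
j=10 picked index 9: u0 ∈ [-1/318, 11/318)
j=11 picked index 10: u0 ∈ [-31/636, 29/636)
intersection: [0, 3/106)

0 3/106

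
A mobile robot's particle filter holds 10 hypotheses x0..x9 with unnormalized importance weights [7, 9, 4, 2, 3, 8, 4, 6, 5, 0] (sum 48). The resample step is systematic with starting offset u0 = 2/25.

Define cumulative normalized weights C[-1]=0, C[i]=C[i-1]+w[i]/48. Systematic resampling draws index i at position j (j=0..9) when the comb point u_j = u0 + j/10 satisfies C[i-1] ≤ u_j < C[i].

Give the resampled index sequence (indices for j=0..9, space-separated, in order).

0 1 1 2 4 5 5 7 7 8

C = [7/48, 1/3, 5/12, 11/24, 25/48, 11/16, 37/48, 43/48, 1, 1]
j=0: u_0=2/25 ∈ [0, 7/48) → index 0
j=1: u_1=9/50 ∈ [7/48, 1/3) → index 1
j=2: u_2=7/25 ∈ [7/48, 1/3) → index 1
j=3: u_3=19/50 ∈ [1/3, 5/12) → index 2
j=4: u_4=12/25 ∈ [11/24, 25/48) → index 4
j=5: u_5=29/50 ∈ [25/48, 11/16) → index 5
j=6: u_6=17/25 ∈ [25/48, 11/16) → index 5
j=7: u_7=39/50 ∈ [37/48, 43/48) → index 7
j=8: u_8=22/25 ∈ [37/48, 43/48) → index 7
j=9: u_9=49/50 ∈ [43/48, 1) → index 8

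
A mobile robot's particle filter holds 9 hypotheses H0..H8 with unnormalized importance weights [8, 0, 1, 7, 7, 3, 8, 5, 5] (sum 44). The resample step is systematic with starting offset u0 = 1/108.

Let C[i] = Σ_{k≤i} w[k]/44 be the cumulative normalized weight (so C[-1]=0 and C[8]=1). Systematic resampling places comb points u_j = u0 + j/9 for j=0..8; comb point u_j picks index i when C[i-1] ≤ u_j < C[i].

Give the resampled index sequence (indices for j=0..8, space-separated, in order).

0 0 3 3 4 5 6 7 8

C = [2/11, 2/11, 9/44, 4/11, 23/44, 13/22, 17/22, 39/44, 1]
j=0: u_0=1/108 ∈ [0, 2/11) → index 0
j=1: u_1=13/108 ∈ [0, 2/11) → index 0
j=2: u_2=25/108 ∈ [9/44, 4/11) → index 3
j=3: u_3=37/108 ∈ [9/44, 4/11) → index 3
j=4: u_4=49/108 ∈ [4/11, 23/44) → index 4
j=5: u_5=61/108 ∈ [23/44, 13/22) → index 5
j=6: u_6=73/108 ∈ [13/22, 17/22) → index 6
j=7: u_7=85/108 ∈ [17/22, 39/44) → index 7
j=8: u_8=97/108 ∈ [39/44, 1) → index 8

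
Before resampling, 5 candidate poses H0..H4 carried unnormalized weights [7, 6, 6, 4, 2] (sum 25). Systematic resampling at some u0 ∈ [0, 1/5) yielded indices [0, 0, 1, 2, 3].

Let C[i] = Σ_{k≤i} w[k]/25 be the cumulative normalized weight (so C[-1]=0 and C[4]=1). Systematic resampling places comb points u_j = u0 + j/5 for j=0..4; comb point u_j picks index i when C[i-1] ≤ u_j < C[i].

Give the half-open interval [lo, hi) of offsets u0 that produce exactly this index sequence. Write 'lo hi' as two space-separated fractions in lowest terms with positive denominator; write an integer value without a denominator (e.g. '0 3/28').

0 2/25

C = [7/25, 13/25, 19/25, 23/25, 1]
j=0 picked index 0: u0 ∈ [0, 7/25)
j=1 picked index 0: u0 ∈ [-1/5, 2/25)
j=2 picked index 1: u0 ∈ [-3/25, 3/25)
j=3 picked index 2: u0 ∈ [-2/25, 4/25)
j=4 picked index 3: u0 ∈ [-1/25, 3/25)
intersection: [0, 2/25)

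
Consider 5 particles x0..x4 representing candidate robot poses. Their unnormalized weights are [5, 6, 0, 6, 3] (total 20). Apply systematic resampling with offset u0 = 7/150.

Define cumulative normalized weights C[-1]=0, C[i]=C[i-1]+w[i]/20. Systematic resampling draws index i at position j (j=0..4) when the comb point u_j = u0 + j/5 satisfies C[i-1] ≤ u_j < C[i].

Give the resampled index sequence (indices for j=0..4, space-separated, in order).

0 0 1 3 3

C = [1/4, 11/20, 11/20, 17/20, 1]
j=0: u_0=7/150 ∈ [0, 1/4) → index 0
j=1: u_1=37/150 ∈ [0, 1/4) → index 0
j=2: u_2=67/150 ∈ [1/4, 11/20) → index 1
j=3: u_3=97/150 ∈ [11/20, 17/20) → index 3
j=4: u_4=127/150 ∈ [11/20, 17/20) → index 3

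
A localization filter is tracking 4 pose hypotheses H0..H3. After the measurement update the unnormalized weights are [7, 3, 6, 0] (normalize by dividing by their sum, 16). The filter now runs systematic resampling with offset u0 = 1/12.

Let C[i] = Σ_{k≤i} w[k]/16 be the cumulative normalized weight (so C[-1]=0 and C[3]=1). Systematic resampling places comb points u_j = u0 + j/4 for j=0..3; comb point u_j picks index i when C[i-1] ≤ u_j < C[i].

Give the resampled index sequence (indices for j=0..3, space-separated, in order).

C = [7/16, 5/8, 1, 1]
j=0: u_0=1/12 ∈ [0, 7/16) → index 0
j=1: u_1=1/3 ∈ [0, 7/16) → index 0
j=2: u_2=7/12 ∈ [7/16, 5/8) → index 1
j=3: u_3=5/6 ∈ [5/8, 1) → index 2

0 0 1 2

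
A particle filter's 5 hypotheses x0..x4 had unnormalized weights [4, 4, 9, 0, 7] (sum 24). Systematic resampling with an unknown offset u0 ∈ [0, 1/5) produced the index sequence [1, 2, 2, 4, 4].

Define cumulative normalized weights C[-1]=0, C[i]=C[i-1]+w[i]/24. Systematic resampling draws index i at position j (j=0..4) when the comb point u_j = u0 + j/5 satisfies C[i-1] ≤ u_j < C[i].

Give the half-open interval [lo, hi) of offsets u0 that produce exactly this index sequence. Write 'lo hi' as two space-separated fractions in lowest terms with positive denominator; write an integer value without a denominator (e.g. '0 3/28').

1/6 1/5

C = [1/6, 1/3, 17/24, 17/24, 1]
j=0 picked index 1: u0 ∈ [1/6, 1/3)
j=1 picked index 2: u0 ∈ [2/15, 61/120)
j=2 picked index 2: u0 ∈ [-1/15, 37/120)
j=3 picked index 4: u0 ∈ [13/120, 2/5)
j=4 picked index 4: u0 ∈ [-11/120, 1/5)
intersection: [1/6, 1/5)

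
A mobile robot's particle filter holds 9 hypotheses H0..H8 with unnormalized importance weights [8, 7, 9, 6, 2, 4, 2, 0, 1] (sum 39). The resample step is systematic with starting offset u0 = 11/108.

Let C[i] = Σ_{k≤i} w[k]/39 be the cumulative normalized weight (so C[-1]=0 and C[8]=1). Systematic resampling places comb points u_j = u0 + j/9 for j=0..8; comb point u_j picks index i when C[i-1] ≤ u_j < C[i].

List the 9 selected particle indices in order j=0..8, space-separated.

C = [8/39, 5/13, 8/13, 10/13, 32/39, 12/13, 38/39, 38/39, 1]
j=0: u_0=11/108 ∈ [0, 8/39) → index 0
j=1: u_1=23/108 ∈ [8/39, 5/13) → index 1
j=2: u_2=35/108 ∈ [8/39, 5/13) → index 1
j=3: u_3=47/108 ∈ [5/13, 8/13) → index 2
j=4: u_4=59/108 ∈ [5/13, 8/13) → index 2
j=5: u_5=71/108 ∈ [8/13, 10/13) → index 3
j=6: u_6=83/108 ∈ [8/13, 10/13) → index 3
j=7: u_7=95/108 ∈ [32/39, 12/13) → index 5
j=8: u_8=107/108 ∈ [38/39, 1) → index 8

0 1 1 2 2 3 3 5 8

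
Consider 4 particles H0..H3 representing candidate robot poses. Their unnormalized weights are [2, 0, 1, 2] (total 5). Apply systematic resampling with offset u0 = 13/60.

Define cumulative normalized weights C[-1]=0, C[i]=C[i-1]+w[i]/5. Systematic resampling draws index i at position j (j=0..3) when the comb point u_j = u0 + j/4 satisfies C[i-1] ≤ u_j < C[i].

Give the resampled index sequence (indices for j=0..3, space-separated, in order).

C = [2/5, 2/5, 3/5, 1]
j=0: u_0=13/60 ∈ [0, 2/5) → index 0
j=1: u_1=7/15 ∈ [2/5, 3/5) → index 2
j=2: u_2=43/60 ∈ [3/5, 1) → index 3
j=3: u_3=29/30 ∈ [3/5, 1) → index 3

0 2 3 3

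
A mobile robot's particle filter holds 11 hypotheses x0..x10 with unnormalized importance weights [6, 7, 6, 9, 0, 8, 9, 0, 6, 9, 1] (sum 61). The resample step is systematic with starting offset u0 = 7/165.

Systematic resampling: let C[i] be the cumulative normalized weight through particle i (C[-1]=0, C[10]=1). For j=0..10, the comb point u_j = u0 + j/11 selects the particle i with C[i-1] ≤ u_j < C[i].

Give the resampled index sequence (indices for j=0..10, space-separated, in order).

C = [6/61, 13/61, 19/61, 28/61, 28/61, 36/61, 45/61, 45/61, 51/61, 60/61, 1]
j=0: u_0=7/165 ∈ [0, 6/61) → index 0
j=1: u_1=2/15 ∈ [6/61, 13/61) → index 1
j=2: u_2=37/165 ∈ [13/61, 19/61) → index 2
j=3: u_3=52/165 ∈ [19/61, 28/61) → index 3
j=4: u_4=67/165 ∈ [19/61, 28/61) → index 3
j=5: u_5=82/165 ∈ [28/61, 36/61) → index 5
j=6: u_6=97/165 ∈ [28/61, 36/61) → index 5
j=7: u_7=112/165 ∈ [36/61, 45/61) → index 6
j=8: u_8=127/165 ∈ [45/61, 51/61) → index 8
j=9: u_9=142/165 ∈ [51/61, 60/61) → index 9
j=10: u_10=157/165 ∈ [51/61, 60/61) → index 9

0 1 2 3 3 5 5 6 8 9 9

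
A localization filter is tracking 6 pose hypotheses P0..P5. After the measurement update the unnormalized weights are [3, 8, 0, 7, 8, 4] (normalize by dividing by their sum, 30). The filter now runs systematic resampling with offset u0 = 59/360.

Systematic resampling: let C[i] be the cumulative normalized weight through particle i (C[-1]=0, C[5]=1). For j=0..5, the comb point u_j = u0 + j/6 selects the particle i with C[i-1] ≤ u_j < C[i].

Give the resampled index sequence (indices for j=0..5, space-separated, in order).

1 1 3 4 4 5

C = [1/10, 11/30, 11/30, 3/5, 13/15, 1]
j=0: u_0=59/360 ∈ [1/10, 11/30) → index 1
j=1: u_1=119/360 ∈ [1/10, 11/30) → index 1
j=2: u_2=179/360 ∈ [11/30, 3/5) → index 3
j=3: u_3=239/360 ∈ [3/5, 13/15) → index 4
j=4: u_4=299/360 ∈ [3/5, 13/15) → index 4
j=5: u_5=359/360 ∈ [13/15, 1) → index 5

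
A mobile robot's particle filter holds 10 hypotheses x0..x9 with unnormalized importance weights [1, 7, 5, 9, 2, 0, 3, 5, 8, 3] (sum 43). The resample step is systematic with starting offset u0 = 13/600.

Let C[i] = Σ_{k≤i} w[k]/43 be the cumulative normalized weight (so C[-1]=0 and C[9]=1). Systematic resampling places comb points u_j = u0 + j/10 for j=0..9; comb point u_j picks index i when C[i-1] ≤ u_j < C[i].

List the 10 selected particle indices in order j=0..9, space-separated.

C = [1/43, 8/43, 13/43, 22/43, 24/43, 24/43, 27/43, 32/43, 40/43, 1]
j=0: u_0=13/600 ∈ [0, 1/43) → index 0
j=1: u_1=73/600 ∈ [1/43, 8/43) → index 1
j=2: u_2=133/600 ∈ [8/43, 13/43) → index 2
j=3: u_3=193/600 ∈ [13/43, 22/43) → index 3
j=4: u_4=253/600 ∈ [13/43, 22/43) → index 3
j=5: u_5=313/600 ∈ [22/43, 24/43) → index 4
j=6: u_6=373/600 ∈ [24/43, 27/43) → index 6
j=7: u_7=433/600 ∈ [27/43, 32/43) → index 7
j=8: u_8=493/600 ∈ [32/43, 40/43) → index 8
j=9: u_9=553/600 ∈ [32/43, 40/43) → index 8

0 1 2 3 3 4 6 7 8 8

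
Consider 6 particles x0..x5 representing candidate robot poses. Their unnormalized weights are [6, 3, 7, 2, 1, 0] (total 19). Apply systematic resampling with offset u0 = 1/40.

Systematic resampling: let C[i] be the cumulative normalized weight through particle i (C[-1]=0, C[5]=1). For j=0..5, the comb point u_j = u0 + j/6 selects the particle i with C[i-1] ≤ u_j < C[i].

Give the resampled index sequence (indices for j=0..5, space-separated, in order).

0 0 1 2 2 3

C = [6/19, 9/19, 16/19, 18/19, 1, 1]
j=0: u_0=1/40 ∈ [0, 6/19) → index 0
j=1: u_1=23/120 ∈ [0, 6/19) → index 0
j=2: u_2=43/120 ∈ [6/19, 9/19) → index 1
j=3: u_3=21/40 ∈ [9/19, 16/19) → index 2
j=4: u_4=83/120 ∈ [9/19, 16/19) → index 2
j=5: u_5=103/120 ∈ [16/19, 18/19) → index 3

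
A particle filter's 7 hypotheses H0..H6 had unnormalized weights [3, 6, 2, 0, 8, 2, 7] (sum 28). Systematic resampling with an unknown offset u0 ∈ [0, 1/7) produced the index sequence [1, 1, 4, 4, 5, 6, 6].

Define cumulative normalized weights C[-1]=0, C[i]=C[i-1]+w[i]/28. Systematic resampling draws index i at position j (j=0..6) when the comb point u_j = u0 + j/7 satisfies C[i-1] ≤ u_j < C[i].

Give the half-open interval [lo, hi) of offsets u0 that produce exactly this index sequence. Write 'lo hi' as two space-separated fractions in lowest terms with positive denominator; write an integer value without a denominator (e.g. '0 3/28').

C = [3/28, 9/28, 11/28, 11/28, 19/28, 3/4, 1]
j=0 picked index 1: u0 ∈ [3/28, 9/28)
j=1 picked index 1: u0 ∈ [-1/28, 5/28)
j=2 picked index 4: u0 ∈ [3/28, 11/28)
j=3 picked index 4: u0 ∈ [-1/28, 1/4)
j=4 picked index 5: u0 ∈ [3/28, 5/28)
j=5 picked index 6: u0 ∈ [1/28, 2/7)
j=6 picked index 6: u0 ∈ [-3/28, 1/7)
intersection: [3/28, 1/7)

3/28 1/7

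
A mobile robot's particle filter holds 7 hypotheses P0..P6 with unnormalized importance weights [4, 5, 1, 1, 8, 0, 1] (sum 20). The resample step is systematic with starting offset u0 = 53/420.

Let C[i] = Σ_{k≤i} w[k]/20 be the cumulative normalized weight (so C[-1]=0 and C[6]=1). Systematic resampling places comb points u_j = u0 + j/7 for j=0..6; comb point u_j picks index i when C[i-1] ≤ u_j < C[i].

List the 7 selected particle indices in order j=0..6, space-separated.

0 1 1 4 4 4 6

C = [1/5, 9/20, 1/2, 11/20, 19/20, 19/20, 1]
j=0: u_0=53/420 ∈ [0, 1/5) → index 0
j=1: u_1=113/420 ∈ [1/5, 9/20) → index 1
j=2: u_2=173/420 ∈ [1/5, 9/20) → index 1
j=3: u_3=233/420 ∈ [11/20, 19/20) → index 4
j=4: u_4=293/420 ∈ [11/20, 19/20) → index 4
j=5: u_5=353/420 ∈ [11/20, 19/20) → index 4
j=6: u_6=59/60 ∈ [19/20, 1) → index 6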